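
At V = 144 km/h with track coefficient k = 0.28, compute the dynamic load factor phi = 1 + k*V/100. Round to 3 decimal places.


phi = 1 + k * V / 100
phi = 1 + 0.28 * 144 / 100
phi = 1 + 0.4032
phi = 1.403

1.403


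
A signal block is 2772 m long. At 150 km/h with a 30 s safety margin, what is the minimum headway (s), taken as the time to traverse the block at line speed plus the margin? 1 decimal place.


V = 150 / 3.6 = 41.6667 m/s
Block traversal time = 2772 / 41.6667 = 66.528 s
Headway = 66.528 + 30
Headway = 96.5 s

96.5


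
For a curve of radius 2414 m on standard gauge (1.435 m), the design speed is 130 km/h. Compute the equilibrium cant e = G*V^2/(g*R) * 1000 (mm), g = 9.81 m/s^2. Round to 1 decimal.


Convert speed: V = 130 / 3.6 = 36.1111 m/s
Apply formula: e = 1.435 * 36.1111^2 / (9.81 * 2414)
e = 1.435 * 1304.0123 / 23681.34
e = 0.079018 m = 79.0 mm

79.0


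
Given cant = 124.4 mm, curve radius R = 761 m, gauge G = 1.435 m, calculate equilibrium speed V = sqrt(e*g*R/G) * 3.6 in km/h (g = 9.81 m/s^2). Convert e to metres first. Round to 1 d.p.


Convert cant: e = 124.4 mm = 0.1244 m
V_ms = sqrt(0.1244 * 9.81 * 761 / 1.435)
V_ms = sqrt(647.175613) = 25.4396 m/s
V = 25.4396 * 3.6 = 91.6 km/h

91.6


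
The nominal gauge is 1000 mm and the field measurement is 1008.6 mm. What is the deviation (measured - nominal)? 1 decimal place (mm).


Deviation = measured - nominal
Deviation = 1008.6 - 1000
Deviation = 8.6 mm

8.6


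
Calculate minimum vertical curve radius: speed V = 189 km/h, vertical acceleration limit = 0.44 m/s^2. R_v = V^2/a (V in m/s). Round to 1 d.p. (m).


Convert speed: V = 189 / 3.6 = 52.5 m/s
V^2 = 2756.25 m^2/s^2
R_v = 2756.25 / 0.44
R_v = 6264.2 m

6264.2


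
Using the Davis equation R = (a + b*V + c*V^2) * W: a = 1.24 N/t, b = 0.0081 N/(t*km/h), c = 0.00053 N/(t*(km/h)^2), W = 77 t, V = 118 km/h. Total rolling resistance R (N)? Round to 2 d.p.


b*V = 0.0081 * 118 = 0.9558
c*V^2 = 0.00053 * 13924 = 7.37972
R_per_t = 1.24 + 0.9558 + 7.37972 = 9.57552 N/t
R_total = 9.57552 * 77 = 737.32 N

737.32


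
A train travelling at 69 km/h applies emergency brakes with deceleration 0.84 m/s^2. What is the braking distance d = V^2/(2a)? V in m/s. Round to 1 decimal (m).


Convert speed: V = 69 / 3.6 = 19.1667 m/s
V^2 = 367.3611
d = 367.3611 / (2 * 0.84)
d = 367.3611 / 1.68
d = 218.7 m

218.7


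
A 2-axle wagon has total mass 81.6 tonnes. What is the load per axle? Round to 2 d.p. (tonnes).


Load per axle = total weight / number of axles
Load = 81.6 / 2
Load = 40.80 tonnes

40.80


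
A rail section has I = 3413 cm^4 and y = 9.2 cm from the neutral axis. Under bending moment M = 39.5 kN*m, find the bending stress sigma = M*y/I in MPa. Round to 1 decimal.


Convert units:
M = 39.5 kN*m = 39500000 N*mm
y = 9.2 cm = 92 mm
I = 3413 cm^4 = 34130000 mm^4
sigma = 39500000 * 92 / 34130000
sigma = 106.5 MPa

106.5


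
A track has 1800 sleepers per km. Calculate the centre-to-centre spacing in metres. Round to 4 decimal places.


Spacing = 1000 m / number of sleepers
Spacing = 1000 / 1800
Spacing = 0.5556 m

0.5556


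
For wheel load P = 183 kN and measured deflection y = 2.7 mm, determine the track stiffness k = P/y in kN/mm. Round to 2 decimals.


Track stiffness k = P / y
k = 183 / 2.7
k = 67.78 kN/mm

67.78


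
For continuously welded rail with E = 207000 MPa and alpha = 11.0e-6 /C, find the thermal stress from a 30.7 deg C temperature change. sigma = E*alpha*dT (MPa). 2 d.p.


sigma = E * alpha * dT
sigma = 207000 * 11.0e-6 * 30.7
sigma = 2.277 * 30.7
sigma = 69.90 MPa

69.90


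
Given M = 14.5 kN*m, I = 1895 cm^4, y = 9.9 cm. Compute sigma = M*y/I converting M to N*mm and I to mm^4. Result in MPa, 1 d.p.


Convert units:
M = 14.5 kN*m = 14500000 N*mm
y = 9.9 cm = 99 mm
I = 1895 cm^4 = 18950000 mm^4
sigma = 14500000 * 99 / 18950000
sigma = 75.8 MPa

75.8


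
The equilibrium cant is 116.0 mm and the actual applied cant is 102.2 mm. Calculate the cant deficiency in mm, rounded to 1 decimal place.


Cant deficiency = equilibrium cant - actual cant
CD = 116.0 - 102.2
CD = 13.8 mm

13.8


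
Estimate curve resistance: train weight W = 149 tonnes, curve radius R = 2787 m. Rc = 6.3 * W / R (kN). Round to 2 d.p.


Rc = 6.3 * W / R
Rc = 6.3 * 149 / 2787
Rc = 938.7 / 2787
Rc = 0.34 kN

0.34


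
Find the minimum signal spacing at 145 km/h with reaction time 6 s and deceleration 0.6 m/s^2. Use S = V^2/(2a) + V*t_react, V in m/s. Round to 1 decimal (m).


V = 145 / 3.6 = 40.2778 m/s
Braking distance = 40.2778^2 / (2*0.6) = 1351.9162 m
Sighting distance = 40.2778 * 6 = 241.6667 m
S = 1351.9162 + 241.6667 = 1593.6 m

1593.6


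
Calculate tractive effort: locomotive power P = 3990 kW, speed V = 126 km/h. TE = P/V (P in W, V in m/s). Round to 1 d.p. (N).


Convert: P = 3990 kW = 3990000 W
V = 126 / 3.6 = 35.0 m/s
TE = 3990000 / 35.0
TE = 114000.0 N

114000.0


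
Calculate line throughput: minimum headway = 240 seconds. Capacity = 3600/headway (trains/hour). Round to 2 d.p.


Capacity = 3600 / headway
Capacity = 3600 / 240
Capacity = 15.00 trains/hour

15.00


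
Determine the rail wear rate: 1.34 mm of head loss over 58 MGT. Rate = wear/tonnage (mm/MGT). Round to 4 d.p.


Wear rate = total wear / cumulative tonnage
Rate = 1.34 / 58
Rate = 0.0231 mm/MGT

0.0231


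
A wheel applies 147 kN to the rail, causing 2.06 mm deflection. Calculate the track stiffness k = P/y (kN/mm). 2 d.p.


Track stiffness k = P / y
k = 147 / 2.06
k = 71.36 kN/mm

71.36


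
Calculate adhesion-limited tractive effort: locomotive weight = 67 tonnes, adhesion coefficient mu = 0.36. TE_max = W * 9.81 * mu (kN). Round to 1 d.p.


TE_max = W * g * mu
TE_max = 67 * 9.81 * 0.36
TE_max = 657.27 * 0.36
TE_max = 236.6 kN

236.6


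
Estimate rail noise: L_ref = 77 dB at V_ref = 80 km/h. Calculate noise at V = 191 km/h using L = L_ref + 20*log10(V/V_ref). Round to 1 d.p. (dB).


V/V_ref = 191 / 80 = 2.3875
log10(2.3875) = 0.377943
20 * 0.377943 = 7.5589
L = 77 + 7.5589 = 84.6 dB

84.6


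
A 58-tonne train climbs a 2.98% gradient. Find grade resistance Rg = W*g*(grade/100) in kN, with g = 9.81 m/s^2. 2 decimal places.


Rg = W * 9.81 * grade / 100
Rg = 58 * 9.81 * 2.98 / 100
Rg = 568.98 * 0.0298
Rg = 16.96 kN

16.96


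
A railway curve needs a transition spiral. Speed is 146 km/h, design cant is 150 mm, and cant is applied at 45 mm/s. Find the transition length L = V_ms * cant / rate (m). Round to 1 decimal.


Convert speed: V = 146 / 3.6 = 40.5556 m/s
L = 40.5556 * 150 / 45
L = 6083.3333 / 45
L = 135.2 m

135.2


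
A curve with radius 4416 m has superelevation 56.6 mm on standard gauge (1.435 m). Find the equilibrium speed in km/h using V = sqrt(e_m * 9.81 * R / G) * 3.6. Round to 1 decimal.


Convert cant: e = 56.6 mm = 0.0566 m
V_ms = sqrt(0.0566 * 9.81 * 4416 / 1.435)
V_ms = sqrt(1708.687342) = 41.3363 m/s
V = 41.3363 * 3.6 = 148.8 km/h

148.8


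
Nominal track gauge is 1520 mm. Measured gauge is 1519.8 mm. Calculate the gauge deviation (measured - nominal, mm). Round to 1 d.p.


Deviation = measured - nominal
Deviation = 1519.8 - 1520
Deviation = -0.2 mm

-0.2


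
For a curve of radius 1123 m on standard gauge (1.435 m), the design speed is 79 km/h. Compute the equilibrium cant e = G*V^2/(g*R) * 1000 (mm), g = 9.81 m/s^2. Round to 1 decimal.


Convert speed: V = 79 / 3.6 = 21.9444 m/s
Apply formula: e = 1.435 * 21.9444^2 / (9.81 * 1123)
e = 1.435 * 481.5586 / 11016.63
e = 0.062727 m = 62.7 mm

62.7


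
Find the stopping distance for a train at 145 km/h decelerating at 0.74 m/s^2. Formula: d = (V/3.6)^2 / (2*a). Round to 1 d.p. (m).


Convert speed: V = 145 / 3.6 = 40.2778 m/s
V^2 = 1622.2994
d = 1622.2994 / (2 * 0.74)
d = 1622.2994 / 1.48
d = 1096.1 m

1096.1


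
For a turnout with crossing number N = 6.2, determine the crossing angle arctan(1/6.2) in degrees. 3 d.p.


1/N = 1/6.2 = 0.16129
angle = arctan(0.16129) = 0.159913 rad
angle = 0.159913 * 180/pi = 9.162 degrees

9.162


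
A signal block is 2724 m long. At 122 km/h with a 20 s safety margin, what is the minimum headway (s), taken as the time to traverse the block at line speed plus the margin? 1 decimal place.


V = 122 / 3.6 = 33.8889 m/s
Block traversal time = 2724 / 33.8889 = 80.3803 s
Headway = 80.3803 + 20
Headway = 100.4 s

100.4


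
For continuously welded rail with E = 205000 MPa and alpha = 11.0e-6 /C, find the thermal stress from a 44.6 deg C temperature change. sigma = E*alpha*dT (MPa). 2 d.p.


sigma = E * alpha * dT
sigma = 205000 * 11.0e-6 * 44.6
sigma = 2.255 * 44.6
sigma = 100.57 MPa

100.57


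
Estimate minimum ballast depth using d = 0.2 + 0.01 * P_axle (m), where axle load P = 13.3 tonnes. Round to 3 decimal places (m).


d = 0.2 + 0.01 * 13.3
d = 0.2 + 0.133
d = 0.333 m

0.333


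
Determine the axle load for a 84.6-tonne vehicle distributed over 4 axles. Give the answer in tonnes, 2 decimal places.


Load per axle = total weight / number of axles
Load = 84.6 / 4
Load = 21.15 tonnes

21.15


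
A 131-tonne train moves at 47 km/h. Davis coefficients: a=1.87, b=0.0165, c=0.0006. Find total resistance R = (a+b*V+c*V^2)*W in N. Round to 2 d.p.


b*V = 0.0165 * 47 = 0.7755
c*V^2 = 0.0006 * 2209 = 1.3254
R_per_t = 1.87 + 0.7755 + 1.3254 = 3.9709 N/t
R_total = 3.9709 * 131 = 520.19 N

520.19


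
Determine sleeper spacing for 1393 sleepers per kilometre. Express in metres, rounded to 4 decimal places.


Spacing = 1000 m / number of sleepers
Spacing = 1000 / 1393
Spacing = 0.7179 m

0.7179


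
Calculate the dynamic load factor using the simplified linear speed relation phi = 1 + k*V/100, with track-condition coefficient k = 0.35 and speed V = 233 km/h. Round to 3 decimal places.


phi = 1 + k * V / 100
phi = 1 + 0.35 * 233 / 100
phi = 1 + 0.8155
phi = 1.816

1.816


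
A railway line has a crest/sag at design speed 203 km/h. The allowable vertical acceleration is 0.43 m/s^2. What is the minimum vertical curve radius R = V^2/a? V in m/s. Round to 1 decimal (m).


Convert speed: V = 203 / 3.6 = 56.3889 m/s
V^2 = 3179.7068 m^2/s^2
R_v = 3179.7068 / 0.43
R_v = 7394.7 m

7394.7


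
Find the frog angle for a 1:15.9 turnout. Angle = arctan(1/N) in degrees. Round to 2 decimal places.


1/N = 1/15.9 = 0.062893
angle = arctan(0.062893) = 0.06281 rad
angle = 0.06281 * 180/pi = 3.60 degrees

3.60


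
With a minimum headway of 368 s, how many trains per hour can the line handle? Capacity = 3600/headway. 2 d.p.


Capacity = 3600 / headway
Capacity = 3600 / 368
Capacity = 9.78 trains/hour

9.78


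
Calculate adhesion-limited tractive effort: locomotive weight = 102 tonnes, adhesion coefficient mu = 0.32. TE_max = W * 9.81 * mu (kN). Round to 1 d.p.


TE_max = W * g * mu
TE_max = 102 * 9.81 * 0.32
TE_max = 1000.62 * 0.32
TE_max = 320.2 kN

320.2


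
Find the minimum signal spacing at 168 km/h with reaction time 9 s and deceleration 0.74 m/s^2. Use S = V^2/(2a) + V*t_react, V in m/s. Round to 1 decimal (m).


V = 168 / 3.6 = 46.6667 m/s
Braking distance = 46.6667^2 / (2*0.74) = 1471.4715 m
Sighting distance = 46.6667 * 9 = 420.0 m
S = 1471.4715 + 420.0 = 1891.5 m

1891.5


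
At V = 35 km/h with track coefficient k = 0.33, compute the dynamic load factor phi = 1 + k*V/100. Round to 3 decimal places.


phi = 1 + k * V / 100
phi = 1 + 0.33 * 35 / 100
phi = 1 + 0.1155
phi = 1.116

1.116


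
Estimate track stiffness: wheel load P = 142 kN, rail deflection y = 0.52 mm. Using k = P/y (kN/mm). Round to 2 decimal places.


Track stiffness k = P / y
k = 142 / 0.52
k = 273.08 kN/mm

273.08


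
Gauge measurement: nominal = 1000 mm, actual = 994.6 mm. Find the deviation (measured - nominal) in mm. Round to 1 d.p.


Deviation = measured - nominal
Deviation = 994.6 - 1000
Deviation = -5.4 mm

-5.4


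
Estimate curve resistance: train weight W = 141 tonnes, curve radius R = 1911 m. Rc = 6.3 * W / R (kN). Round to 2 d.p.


Rc = 6.3 * W / R
Rc = 6.3 * 141 / 1911
Rc = 888.3 / 1911
Rc = 0.46 kN

0.46


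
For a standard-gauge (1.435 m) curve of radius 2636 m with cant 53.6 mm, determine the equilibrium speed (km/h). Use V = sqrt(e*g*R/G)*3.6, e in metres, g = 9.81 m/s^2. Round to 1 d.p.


Convert cant: e = 53.6 mm = 0.0536 m
V_ms = sqrt(0.0536 * 9.81 * 2636 / 1.435)
V_ms = sqrt(965.889182) = 31.0788 m/s
V = 31.0788 * 3.6 = 111.9 km/h

111.9


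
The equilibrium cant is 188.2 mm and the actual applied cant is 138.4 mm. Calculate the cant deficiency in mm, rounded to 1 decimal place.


Cant deficiency = equilibrium cant - actual cant
CD = 188.2 - 138.4
CD = 49.8 mm

49.8


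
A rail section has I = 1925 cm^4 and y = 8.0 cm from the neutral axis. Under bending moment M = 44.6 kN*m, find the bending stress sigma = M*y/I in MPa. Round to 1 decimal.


Convert units:
M = 44.6 kN*m = 44600000 N*mm
y = 8.0 cm = 80 mm
I = 1925 cm^4 = 19250000 mm^4
sigma = 44600000 * 80 / 19250000
sigma = 185.4 MPa

185.4


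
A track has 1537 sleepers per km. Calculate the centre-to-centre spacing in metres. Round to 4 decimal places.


Spacing = 1000 m / number of sleepers
Spacing = 1000 / 1537
Spacing = 0.6506 m

0.6506


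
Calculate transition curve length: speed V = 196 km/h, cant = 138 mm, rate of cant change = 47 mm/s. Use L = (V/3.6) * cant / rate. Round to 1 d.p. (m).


Convert speed: V = 196 / 3.6 = 54.4444 m/s
L = 54.4444 * 138 / 47
L = 7513.3333 / 47
L = 159.9 m

159.9


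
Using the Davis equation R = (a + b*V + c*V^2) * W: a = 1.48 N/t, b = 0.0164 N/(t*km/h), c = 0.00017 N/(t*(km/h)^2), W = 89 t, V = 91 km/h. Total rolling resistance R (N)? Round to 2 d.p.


b*V = 0.0164 * 91 = 1.4924
c*V^2 = 0.00017 * 8281 = 1.40777
R_per_t = 1.48 + 1.4924 + 1.40777 = 4.38017 N/t
R_total = 4.38017 * 89 = 389.84 N

389.84


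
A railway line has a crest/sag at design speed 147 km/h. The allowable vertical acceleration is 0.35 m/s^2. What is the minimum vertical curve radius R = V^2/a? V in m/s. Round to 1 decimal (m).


Convert speed: V = 147 / 3.6 = 40.8333 m/s
V^2 = 1667.3611 m^2/s^2
R_v = 1667.3611 / 0.35
R_v = 4763.9 m

4763.9


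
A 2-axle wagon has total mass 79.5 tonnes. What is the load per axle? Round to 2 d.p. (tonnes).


Load per axle = total weight / number of axles
Load = 79.5 / 2
Load = 39.75 tonnes

39.75


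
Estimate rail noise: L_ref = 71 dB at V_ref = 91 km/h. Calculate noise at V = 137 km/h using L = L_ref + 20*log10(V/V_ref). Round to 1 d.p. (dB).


V/V_ref = 137 / 91 = 1.505495
log10(1.505495) = 0.177679
20 * 0.177679 = 3.5536
L = 71 + 3.5536 = 74.6 dB

74.6


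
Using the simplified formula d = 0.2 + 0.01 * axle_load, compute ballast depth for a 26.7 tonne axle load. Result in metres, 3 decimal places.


d = 0.2 + 0.01 * 26.7
d = 0.2 + 0.267
d = 0.467 m

0.467


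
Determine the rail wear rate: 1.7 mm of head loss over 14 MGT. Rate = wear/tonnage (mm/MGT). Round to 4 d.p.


Wear rate = total wear / cumulative tonnage
Rate = 1.7 / 14
Rate = 0.1214 mm/MGT

0.1214


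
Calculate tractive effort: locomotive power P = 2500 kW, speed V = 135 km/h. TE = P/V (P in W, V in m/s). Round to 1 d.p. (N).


Convert: P = 2500 kW = 2500000 W
V = 135 / 3.6 = 37.5 m/s
TE = 2500000 / 37.5
TE = 66666.7 N

66666.7


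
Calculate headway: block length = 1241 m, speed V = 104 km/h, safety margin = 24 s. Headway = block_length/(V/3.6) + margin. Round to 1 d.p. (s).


V = 104 / 3.6 = 28.8889 m/s
Block traversal time = 1241 / 28.8889 = 42.9577 s
Headway = 42.9577 + 24
Headway = 67.0 s

67.0


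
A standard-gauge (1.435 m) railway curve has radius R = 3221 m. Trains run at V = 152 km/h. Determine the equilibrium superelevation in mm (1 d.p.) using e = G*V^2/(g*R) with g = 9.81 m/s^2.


Convert speed: V = 152 / 3.6 = 42.2222 m/s
Apply formula: e = 1.435 * 42.2222^2 / (9.81 * 3221)
e = 1.435 * 1782.716 / 31598.01
e = 0.080961 m = 81.0 mm

81.0


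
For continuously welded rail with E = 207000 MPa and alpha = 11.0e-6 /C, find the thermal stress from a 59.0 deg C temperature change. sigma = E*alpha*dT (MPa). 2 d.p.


sigma = E * alpha * dT
sigma = 207000 * 11.0e-6 * 59.0
sigma = 2.277 * 59.0
sigma = 134.34 MPa

134.34


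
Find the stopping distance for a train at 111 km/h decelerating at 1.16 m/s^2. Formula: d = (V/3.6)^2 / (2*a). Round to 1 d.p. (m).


Convert speed: V = 111 / 3.6 = 30.8333 m/s
V^2 = 950.6944
d = 950.6944 / (2 * 1.16)
d = 950.6944 / 2.32
d = 409.8 m

409.8


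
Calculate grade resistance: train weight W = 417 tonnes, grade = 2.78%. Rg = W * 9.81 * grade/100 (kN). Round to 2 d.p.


Rg = W * 9.81 * grade / 100
Rg = 417 * 9.81 * 2.78 / 100
Rg = 4090.77 * 0.0278
Rg = 113.72 kN

113.72


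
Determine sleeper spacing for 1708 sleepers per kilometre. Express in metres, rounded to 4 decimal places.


Spacing = 1000 m / number of sleepers
Spacing = 1000 / 1708
Spacing = 0.5855 m

0.5855


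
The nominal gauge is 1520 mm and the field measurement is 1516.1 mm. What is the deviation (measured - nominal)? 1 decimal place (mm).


Deviation = measured - nominal
Deviation = 1516.1 - 1520
Deviation = -3.9 mm

-3.9


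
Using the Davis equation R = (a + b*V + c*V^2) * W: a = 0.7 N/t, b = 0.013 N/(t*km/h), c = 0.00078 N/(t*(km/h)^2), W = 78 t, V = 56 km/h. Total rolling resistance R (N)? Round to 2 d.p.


b*V = 0.013 * 56 = 0.728
c*V^2 = 0.00078 * 3136 = 2.44608
R_per_t = 0.7 + 0.728 + 2.44608 = 3.87408 N/t
R_total = 3.87408 * 78 = 302.18 N

302.18


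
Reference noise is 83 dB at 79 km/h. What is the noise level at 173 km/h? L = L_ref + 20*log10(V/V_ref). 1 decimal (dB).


V/V_ref = 173 / 79 = 2.189873
log10(2.189873) = 0.340419
20 * 0.340419 = 6.8084
L = 83 + 6.8084 = 89.8 dB

89.8


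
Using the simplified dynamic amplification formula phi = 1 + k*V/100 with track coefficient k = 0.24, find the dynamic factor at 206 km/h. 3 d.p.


phi = 1 + k * V / 100
phi = 1 + 0.24 * 206 / 100
phi = 1 + 0.4944
phi = 1.494

1.494


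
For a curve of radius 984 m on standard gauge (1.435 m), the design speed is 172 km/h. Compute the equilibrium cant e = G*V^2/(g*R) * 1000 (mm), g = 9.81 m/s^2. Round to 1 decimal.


Convert speed: V = 172 / 3.6 = 47.7778 m/s
Apply formula: e = 1.435 * 47.7778^2 / (9.81 * 984)
e = 1.435 * 2282.716 / 9653.04
e = 0.339344 m = 339.3 mm

339.3


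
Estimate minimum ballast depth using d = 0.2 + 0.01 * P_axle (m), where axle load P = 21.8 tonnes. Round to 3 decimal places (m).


d = 0.2 + 0.01 * 21.8
d = 0.2 + 0.218
d = 0.418 m

0.418


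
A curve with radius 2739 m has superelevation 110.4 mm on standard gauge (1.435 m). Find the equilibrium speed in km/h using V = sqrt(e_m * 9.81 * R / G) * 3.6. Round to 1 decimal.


Convert cant: e = 110.4 mm = 0.1104 m
V_ms = sqrt(0.1104 * 9.81 * 2739 / 1.435)
V_ms = sqrt(2067.179607) = 45.4662 m/s
V = 45.4662 * 3.6 = 163.7 km/h

163.7


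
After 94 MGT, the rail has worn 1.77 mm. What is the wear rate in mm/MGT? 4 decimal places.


Wear rate = total wear / cumulative tonnage
Rate = 1.77 / 94
Rate = 0.0188 mm/MGT

0.0188


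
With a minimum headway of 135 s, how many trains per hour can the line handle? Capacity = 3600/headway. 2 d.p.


Capacity = 3600 / headway
Capacity = 3600 / 135
Capacity = 26.67 trains/hour

26.67


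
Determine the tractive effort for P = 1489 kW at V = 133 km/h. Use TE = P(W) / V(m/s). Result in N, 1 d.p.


Convert: P = 1489 kW = 1489000 W
V = 133 / 3.6 = 36.9444 m/s
TE = 1489000 / 36.9444
TE = 40303.8 N

40303.8


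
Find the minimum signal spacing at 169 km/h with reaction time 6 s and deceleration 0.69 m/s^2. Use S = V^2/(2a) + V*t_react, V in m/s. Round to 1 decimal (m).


V = 169 / 3.6 = 46.9444 m/s
Braking distance = 46.9444^2 / (2*0.69) = 1596.9427 m
Sighting distance = 46.9444 * 6 = 281.6667 m
S = 1596.9427 + 281.6667 = 1878.6 m

1878.6


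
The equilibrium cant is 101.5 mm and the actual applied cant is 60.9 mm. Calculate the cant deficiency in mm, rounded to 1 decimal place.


Cant deficiency = equilibrium cant - actual cant
CD = 101.5 - 60.9
CD = 40.6 mm

40.6


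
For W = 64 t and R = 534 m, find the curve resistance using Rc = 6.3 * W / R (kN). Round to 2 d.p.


Rc = 6.3 * W / R
Rc = 6.3 * 64 / 534
Rc = 403.2 / 534
Rc = 0.76 kN

0.76


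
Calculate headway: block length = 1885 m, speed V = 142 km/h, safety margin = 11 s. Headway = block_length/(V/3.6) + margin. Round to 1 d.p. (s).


V = 142 / 3.6 = 39.4444 m/s
Block traversal time = 1885 / 39.4444 = 47.7887 s
Headway = 47.7887 + 11
Headway = 58.8 s

58.8


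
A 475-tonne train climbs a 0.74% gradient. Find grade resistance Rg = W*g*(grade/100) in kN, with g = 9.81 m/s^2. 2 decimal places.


Rg = W * 9.81 * grade / 100
Rg = 475 * 9.81 * 0.74 / 100
Rg = 4659.75 * 0.0074
Rg = 34.48 kN

34.48


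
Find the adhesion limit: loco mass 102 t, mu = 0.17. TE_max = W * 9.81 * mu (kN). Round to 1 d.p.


TE_max = W * g * mu
TE_max = 102 * 9.81 * 0.17
TE_max = 1000.62 * 0.17
TE_max = 170.1 kN

170.1


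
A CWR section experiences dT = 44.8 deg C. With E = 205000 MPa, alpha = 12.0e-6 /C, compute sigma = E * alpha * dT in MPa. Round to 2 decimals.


sigma = E * alpha * dT
sigma = 205000 * 12.0e-6 * 44.8
sigma = 2.46 * 44.8
sigma = 110.21 MPa

110.21


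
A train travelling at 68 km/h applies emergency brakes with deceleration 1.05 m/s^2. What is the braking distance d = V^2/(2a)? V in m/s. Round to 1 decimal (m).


Convert speed: V = 68 / 3.6 = 18.8889 m/s
V^2 = 356.7901
d = 356.7901 / (2 * 1.05)
d = 356.7901 / 2.1
d = 169.9 m

169.9


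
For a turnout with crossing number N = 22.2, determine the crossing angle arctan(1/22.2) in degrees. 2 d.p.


1/N = 1/22.2 = 0.045045
angle = arctan(0.045045) = 0.045015 rad
angle = 0.045015 * 180/pi = 2.58 degrees

2.58


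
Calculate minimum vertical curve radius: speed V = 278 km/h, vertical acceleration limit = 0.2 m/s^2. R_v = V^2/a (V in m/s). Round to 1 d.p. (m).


Convert speed: V = 278 / 3.6 = 77.2222 m/s
V^2 = 5963.2716 m^2/s^2
R_v = 5963.2716 / 0.2
R_v = 29816.4 m

29816.4


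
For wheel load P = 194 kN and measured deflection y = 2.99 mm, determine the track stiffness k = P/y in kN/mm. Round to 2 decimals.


Track stiffness k = P / y
k = 194 / 2.99
k = 64.88 kN/mm

64.88


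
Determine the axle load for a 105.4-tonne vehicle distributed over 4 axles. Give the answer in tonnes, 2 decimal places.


Load per axle = total weight / number of axles
Load = 105.4 / 4
Load = 26.35 tonnes

26.35


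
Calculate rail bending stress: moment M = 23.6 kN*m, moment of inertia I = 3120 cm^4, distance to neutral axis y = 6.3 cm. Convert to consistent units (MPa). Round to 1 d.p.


Convert units:
M = 23.6 kN*m = 23600000 N*mm
y = 6.3 cm = 63 mm
I = 3120 cm^4 = 31200000 mm^4
sigma = 23600000 * 63 / 31200000
sigma = 47.7 MPa

47.7


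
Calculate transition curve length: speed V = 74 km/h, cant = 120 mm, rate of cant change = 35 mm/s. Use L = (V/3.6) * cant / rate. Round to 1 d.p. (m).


Convert speed: V = 74 / 3.6 = 20.5556 m/s
L = 20.5556 * 120 / 35
L = 2466.6667 / 35
L = 70.5 m

70.5


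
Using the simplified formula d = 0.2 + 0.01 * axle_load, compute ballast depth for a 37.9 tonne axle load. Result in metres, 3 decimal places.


d = 0.2 + 0.01 * 37.9
d = 0.2 + 0.379
d = 0.579 m

0.579


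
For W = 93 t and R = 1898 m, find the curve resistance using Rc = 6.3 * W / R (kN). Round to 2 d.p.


Rc = 6.3 * W / R
Rc = 6.3 * 93 / 1898
Rc = 585.9 / 1898
Rc = 0.31 kN

0.31


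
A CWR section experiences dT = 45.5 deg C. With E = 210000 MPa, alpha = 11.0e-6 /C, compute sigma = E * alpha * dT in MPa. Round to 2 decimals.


sigma = E * alpha * dT
sigma = 210000 * 11.0e-6 * 45.5
sigma = 2.31 * 45.5
sigma = 105.11 MPa

105.11


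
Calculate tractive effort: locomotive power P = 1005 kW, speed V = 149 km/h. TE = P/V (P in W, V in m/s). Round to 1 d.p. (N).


Convert: P = 1005 kW = 1005000 W
V = 149 / 3.6 = 41.3889 m/s
TE = 1005000 / 41.3889
TE = 24281.9 N

24281.9


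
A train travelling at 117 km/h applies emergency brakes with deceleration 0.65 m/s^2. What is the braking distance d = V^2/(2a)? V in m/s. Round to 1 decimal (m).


Convert speed: V = 117 / 3.6 = 32.5 m/s
V^2 = 1056.25
d = 1056.25 / (2 * 0.65)
d = 1056.25 / 1.3
d = 812.5 m

812.5


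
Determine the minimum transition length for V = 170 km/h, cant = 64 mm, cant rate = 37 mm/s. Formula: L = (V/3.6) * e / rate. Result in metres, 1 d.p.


Convert speed: V = 170 / 3.6 = 47.2222 m/s
L = 47.2222 * 64 / 37
L = 3022.2222 / 37
L = 81.7 m

81.7


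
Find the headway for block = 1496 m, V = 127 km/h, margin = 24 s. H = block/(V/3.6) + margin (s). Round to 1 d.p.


V = 127 / 3.6 = 35.2778 m/s
Block traversal time = 1496 / 35.2778 = 42.4063 s
Headway = 42.4063 + 24
Headway = 66.4 s

66.4


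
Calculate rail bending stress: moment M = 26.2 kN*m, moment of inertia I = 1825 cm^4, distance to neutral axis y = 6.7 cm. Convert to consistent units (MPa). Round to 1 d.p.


Convert units:
M = 26.2 kN*m = 26200000 N*mm
y = 6.7 cm = 67 mm
I = 1825 cm^4 = 18250000 mm^4
sigma = 26200000 * 67 / 18250000
sigma = 96.2 MPa

96.2


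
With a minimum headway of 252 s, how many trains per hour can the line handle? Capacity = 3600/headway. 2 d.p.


Capacity = 3600 / headway
Capacity = 3600 / 252
Capacity = 14.29 trains/hour

14.29


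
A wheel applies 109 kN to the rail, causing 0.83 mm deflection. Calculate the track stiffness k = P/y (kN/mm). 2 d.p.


Track stiffness k = P / y
k = 109 / 0.83
k = 131.33 kN/mm

131.33


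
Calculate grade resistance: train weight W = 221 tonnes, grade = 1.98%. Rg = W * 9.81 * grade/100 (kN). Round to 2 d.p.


Rg = W * 9.81 * grade / 100
Rg = 221 * 9.81 * 1.98 / 100
Rg = 2168.01 * 0.0198
Rg = 42.93 kN

42.93


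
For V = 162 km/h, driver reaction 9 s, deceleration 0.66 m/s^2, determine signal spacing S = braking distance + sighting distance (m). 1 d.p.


V = 162 / 3.6 = 45.0 m/s
Braking distance = 45.0^2 / (2*0.66) = 1534.0909 m
Sighting distance = 45.0 * 9 = 405.0 m
S = 1534.0909 + 405.0 = 1939.1 m

1939.1


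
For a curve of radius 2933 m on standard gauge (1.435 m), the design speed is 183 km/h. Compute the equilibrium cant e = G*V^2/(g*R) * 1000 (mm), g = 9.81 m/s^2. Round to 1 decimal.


Convert speed: V = 183 / 3.6 = 50.8333 m/s
Apply formula: e = 1.435 * 50.8333^2 / (9.81 * 2933)
e = 1.435 * 2584.0278 / 28772.73
e = 0.128875 m = 128.9 mm

128.9


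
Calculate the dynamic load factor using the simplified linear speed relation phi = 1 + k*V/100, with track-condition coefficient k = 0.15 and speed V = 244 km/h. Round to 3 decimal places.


phi = 1 + k * V / 100
phi = 1 + 0.15 * 244 / 100
phi = 1 + 0.366
phi = 1.366

1.366


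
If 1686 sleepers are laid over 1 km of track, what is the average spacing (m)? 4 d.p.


Spacing = 1000 m / number of sleepers
Spacing = 1000 / 1686
Spacing = 0.5931 m

0.5931


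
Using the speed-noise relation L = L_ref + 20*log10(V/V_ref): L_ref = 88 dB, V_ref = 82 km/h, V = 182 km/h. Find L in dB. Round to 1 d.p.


V/V_ref = 182 / 82 = 2.219512
log10(2.219512) = 0.346258
20 * 0.346258 = 6.9252
L = 88 + 6.9252 = 94.9 dB

94.9


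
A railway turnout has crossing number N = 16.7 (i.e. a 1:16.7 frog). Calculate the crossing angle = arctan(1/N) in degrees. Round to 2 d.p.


1/N = 1/16.7 = 0.05988
angle = arctan(0.05988) = 0.059809 rad
angle = 0.059809 * 180/pi = 3.43 degrees

3.43


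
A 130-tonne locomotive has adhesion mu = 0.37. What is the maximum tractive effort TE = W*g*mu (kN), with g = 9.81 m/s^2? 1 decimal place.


TE_max = W * g * mu
TE_max = 130 * 9.81 * 0.37
TE_max = 1275.3 * 0.37
TE_max = 471.9 kN

471.9


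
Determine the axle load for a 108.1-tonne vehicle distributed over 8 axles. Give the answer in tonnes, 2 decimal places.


Load per axle = total weight / number of axles
Load = 108.1 / 8
Load = 13.51 tonnes

13.51


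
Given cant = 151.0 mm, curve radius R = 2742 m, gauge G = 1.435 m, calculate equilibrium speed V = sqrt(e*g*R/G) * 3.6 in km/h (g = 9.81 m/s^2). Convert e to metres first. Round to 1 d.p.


Convert cant: e = 151.0 mm = 0.1510 m
V_ms = sqrt(0.1510 * 9.81 * 2742 / 1.435)
V_ms = sqrt(2830.489213) = 53.2023 m/s
V = 53.2023 * 3.6 = 191.5 km/h

191.5


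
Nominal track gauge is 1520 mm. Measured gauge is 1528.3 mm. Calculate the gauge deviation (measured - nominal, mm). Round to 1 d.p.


Deviation = measured - nominal
Deviation = 1528.3 - 1520
Deviation = 8.3 mm

8.3


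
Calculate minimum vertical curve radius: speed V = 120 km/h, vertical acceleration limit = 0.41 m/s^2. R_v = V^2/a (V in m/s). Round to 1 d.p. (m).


Convert speed: V = 120 / 3.6 = 33.3333 m/s
V^2 = 1111.1111 m^2/s^2
R_v = 1111.1111 / 0.41
R_v = 2710.0 m

2710.0


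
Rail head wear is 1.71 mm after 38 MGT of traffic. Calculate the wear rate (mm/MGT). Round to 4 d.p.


Wear rate = total wear / cumulative tonnage
Rate = 1.71 / 38
Rate = 0.0450 mm/MGT

0.0450


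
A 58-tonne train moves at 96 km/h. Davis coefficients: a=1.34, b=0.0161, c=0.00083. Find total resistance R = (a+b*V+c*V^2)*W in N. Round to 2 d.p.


b*V = 0.0161 * 96 = 1.5456
c*V^2 = 0.00083 * 9216 = 7.64928
R_per_t = 1.34 + 1.5456 + 7.64928 = 10.53488 N/t
R_total = 10.53488 * 58 = 611.02 N

611.02


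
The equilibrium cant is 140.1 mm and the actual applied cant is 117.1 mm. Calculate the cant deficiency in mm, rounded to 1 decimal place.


Cant deficiency = equilibrium cant - actual cant
CD = 140.1 - 117.1
CD = 23.0 mm

23.0


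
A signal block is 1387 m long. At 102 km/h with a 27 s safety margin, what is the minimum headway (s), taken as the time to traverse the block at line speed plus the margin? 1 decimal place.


V = 102 / 3.6 = 28.3333 m/s
Block traversal time = 1387 / 28.3333 = 48.9529 s
Headway = 48.9529 + 27
Headway = 76.0 s

76.0


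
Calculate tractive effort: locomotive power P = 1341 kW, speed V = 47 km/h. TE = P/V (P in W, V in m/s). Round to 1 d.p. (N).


Convert: P = 1341 kW = 1341000 W
V = 47 / 3.6 = 13.0556 m/s
TE = 1341000 / 13.0556
TE = 102714.9 N

102714.9


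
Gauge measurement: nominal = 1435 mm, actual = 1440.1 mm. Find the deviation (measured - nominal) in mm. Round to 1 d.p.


Deviation = measured - nominal
Deviation = 1440.1 - 1435
Deviation = 5.1 mm

5.1


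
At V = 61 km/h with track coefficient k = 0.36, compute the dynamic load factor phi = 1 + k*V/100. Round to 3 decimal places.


phi = 1 + k * V / 100
phi = 1 + 0.36 * 61 / 100
phi = 1 + 0.2196
phi = 1.220

1.220


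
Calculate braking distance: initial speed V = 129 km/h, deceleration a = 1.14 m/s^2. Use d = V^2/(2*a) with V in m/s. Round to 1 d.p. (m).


Convert speed: V = 129 / 3.6 = 35.8333 m/s
V^2 = 1284.0278
d = 1284.0278 / (2 * 1.14)
d = 1284.0278 / 2.28
d = 563.2 m

563.2


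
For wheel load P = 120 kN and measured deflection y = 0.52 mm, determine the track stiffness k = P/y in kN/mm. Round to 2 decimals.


Track stiffness k = P / y
k = 120 / 0.52
k = 230.77 kN/mm

230.77


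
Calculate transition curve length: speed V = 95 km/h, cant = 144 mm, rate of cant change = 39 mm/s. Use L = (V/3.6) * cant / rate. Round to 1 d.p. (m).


Convert speed: V = 95 / 3.6 = 26.3889 m/s
L = 26.3889 * 144 / 39
L = 3800.0 / 39
L = 97.4 m

97.4


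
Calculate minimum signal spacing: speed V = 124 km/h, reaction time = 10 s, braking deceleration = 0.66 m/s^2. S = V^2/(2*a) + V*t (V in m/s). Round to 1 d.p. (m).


V = 124 / 3.6 = 34.4444 m/s
Braking distance = 34.4444^2 / (2*0.66) = 898.8028 m
Sighting distance = 34.4444 * 10 = 344.4444 m
S = 898.8028 + 344.4444 = 1243.2 m

1243.2


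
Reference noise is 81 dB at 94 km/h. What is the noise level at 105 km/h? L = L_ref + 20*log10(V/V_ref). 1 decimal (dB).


V/V_ref = 105 / 94 = 1.117021
log10(1.117021) = 0.048061
20 * 0.048061 = 0.9612
L = 81 + 0.9612 = 82.0 dB

82.0


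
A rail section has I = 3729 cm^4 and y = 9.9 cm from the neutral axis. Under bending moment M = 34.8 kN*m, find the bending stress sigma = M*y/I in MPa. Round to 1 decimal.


Convert units:
M = 34.8 kN*m = 34800000 N*mm
y = 9.9 cm = 99 mm
I = 3729 cm^4 = 37290000 mm^4
sigma = 34800000 * 99 / 37290000
sigma = 92.4 MPa

92.4


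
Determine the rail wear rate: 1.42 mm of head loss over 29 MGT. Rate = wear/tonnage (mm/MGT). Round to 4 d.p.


Wear rate = total wear / cumulative tonnage
Rate = 1.42 / 29
Rate = 0.0490 mm/MGT

0.0490


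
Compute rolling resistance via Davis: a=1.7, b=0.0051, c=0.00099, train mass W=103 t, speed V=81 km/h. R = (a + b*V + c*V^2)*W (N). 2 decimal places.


b*V = 0.0051 * 81 = 0.4131
c*V^2 = 0.00099 * 6561 = 6.49539
R_per_t = 1.7 + 0.4131 + 6.49539 = 8.60849 N/t
R_total = 8.60849 * 103 = 886.67 N

886.67


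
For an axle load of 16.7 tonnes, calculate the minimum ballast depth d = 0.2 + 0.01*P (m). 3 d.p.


d = 0.2 + 0.01 * 16.7
d = 0.2 + 0.167
d = 0.367 m

0.367


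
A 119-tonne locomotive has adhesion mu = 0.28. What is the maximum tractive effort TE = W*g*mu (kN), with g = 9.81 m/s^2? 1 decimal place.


TE_max = W * g * mu
TE_max = 119 * 9.81 * 0.28
TE_max = 1167.39 * 0.28
TE_max = 326.9 kN

326.9


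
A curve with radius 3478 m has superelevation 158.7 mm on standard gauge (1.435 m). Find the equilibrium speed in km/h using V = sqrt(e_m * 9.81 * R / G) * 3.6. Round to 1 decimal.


Convert cant: e = 158.7 mm = 0.1587 m
V_ms = sqrt(0.1587 * 9.81 * 3478 / 1.435)
V_ms = sqrt(3773.319767) = 61.4274 m/s
V = 61.4274 * 3.6 = 221.1 km/h

221.1


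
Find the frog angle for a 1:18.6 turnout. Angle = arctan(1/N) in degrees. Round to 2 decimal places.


1/N = 1/18.6 = 0.053763
angle = arctan(0.053763) = 0.053712 rad
angle = 0.053712 * 180/pi = 3.08 degrees

3.08


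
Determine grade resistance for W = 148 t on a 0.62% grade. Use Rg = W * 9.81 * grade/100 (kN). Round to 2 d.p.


Rg = W * 9.81 * grade / 100
Rg = 148 * 9.81 * 0.62 / 100
Rg = 1451.88 * 0.0062
Rg = 9.00 kN

9.00


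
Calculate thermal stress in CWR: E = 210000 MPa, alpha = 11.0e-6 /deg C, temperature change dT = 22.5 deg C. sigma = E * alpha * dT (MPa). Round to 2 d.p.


sigma = E * alpha * dT
sigma = 210000 * 11.0e-6 * 22.5
sigma = 2.31 * 22.5
sigma = 51.98 MPa

51.98


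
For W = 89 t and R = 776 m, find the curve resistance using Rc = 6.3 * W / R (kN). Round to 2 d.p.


Rc = 6.3 * W / R
Rc = 6.3 * 89 / 776
Rc = 560.7 / 776
Rc = 0.72 kN

0.72


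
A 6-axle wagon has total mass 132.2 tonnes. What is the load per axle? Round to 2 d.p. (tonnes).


Load per axle = total weight / number of axles
Load = 132.2 / 6
Load = 22.03 tonnes

22.03


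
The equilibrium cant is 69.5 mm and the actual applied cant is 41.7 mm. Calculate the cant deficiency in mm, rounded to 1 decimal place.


Cant deficiency = equilibrium cant - actual cant
CD = 69.5 - 41.7
CD = 27.8 mm

27.8


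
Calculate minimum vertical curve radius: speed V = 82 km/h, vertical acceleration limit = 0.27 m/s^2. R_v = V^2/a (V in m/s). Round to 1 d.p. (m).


Convert speed: V = 82 / 3.6 = 22.7778 m/s
V^2 = 518.8272 m^2/s^2
R_v = 518.8272 / 0.27
R_v = 1921.6 m

1921.6


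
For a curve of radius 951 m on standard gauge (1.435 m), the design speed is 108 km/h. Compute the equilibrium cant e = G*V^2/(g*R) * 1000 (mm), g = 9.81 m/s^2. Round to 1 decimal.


Convert speed: V = 108 / 3.6 = 30.0 m/s
Apply formula: e = 1.435 * 30.0^2 / (9.81 * 951)
e = 1.435 * 900.0 / 9329.31
e = 0.138435 m = 138.4 mm

138.4


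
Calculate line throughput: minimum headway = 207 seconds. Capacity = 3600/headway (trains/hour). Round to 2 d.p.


Capacity = 3600 / headway
Capacity = 3600 / 207
Capacity = 17.39 trains/hour

17.39


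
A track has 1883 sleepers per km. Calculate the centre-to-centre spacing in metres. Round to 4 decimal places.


Spacing = 1000 m / number of sleepers
Spacing = 1000 / 1883
Spacing = 0.5311 m

0.5311


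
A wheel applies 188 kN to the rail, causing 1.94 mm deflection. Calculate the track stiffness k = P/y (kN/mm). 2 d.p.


Track stiffness k = P / y
k = 188 / 1.94
k = 96.91 kN/mm

96.91


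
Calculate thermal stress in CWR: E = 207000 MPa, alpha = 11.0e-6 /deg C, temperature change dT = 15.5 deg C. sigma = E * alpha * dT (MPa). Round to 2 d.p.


sigma = E * alpha * dT
sigma = 207000 * 11.0e-6 * 15.5
sigma = 2.277 * 15.5
sigma = 35.29 MPa

35.29


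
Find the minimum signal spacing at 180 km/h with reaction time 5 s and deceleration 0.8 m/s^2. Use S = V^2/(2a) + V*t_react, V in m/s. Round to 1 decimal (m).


V = 180 / 3.6 = 50.0 m/s
Braking distance = 50.0^2 / (2*0.8) = 1562.5 m
Sighting distance = 50.0 * 5 = 250.0 m
S = 1562.5 + 250.0 = 1812.5 m

1812.5


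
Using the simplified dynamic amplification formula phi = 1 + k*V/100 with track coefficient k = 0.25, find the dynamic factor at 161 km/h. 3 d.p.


phi = 1 + k * V / 100
phi = 1 + 0.25 * 161 / 100
phi = 1 + 0.4025
phi = 1.403

1.403


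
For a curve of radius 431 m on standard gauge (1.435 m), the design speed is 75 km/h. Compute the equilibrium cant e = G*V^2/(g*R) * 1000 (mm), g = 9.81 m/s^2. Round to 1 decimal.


Convert speed: V = 75 / 3.6 = 20.8333 m/s
Apply formula: e = 1.435 * 20.8333^2 / (9.81 * 431)
e = 1.435 * 434.0278 / 4228.11
e = 0.147307 m = 147.3 mm

147.3


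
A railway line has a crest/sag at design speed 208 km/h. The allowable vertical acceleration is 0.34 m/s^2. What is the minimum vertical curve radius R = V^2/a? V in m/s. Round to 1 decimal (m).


Convert speed: V = 208 / 3.6 = 57.7778 m/s
V^2 = 3338.2716 m^2/s^2
R_v = 3338.2716 / 0.34
R_v = 9818.4 m

9818.4


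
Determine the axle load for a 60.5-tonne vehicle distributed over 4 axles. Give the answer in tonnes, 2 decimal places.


Load per axle = total weight / number of axles
Load = 60.5 / 4
Load = 15.13 tonnes

15.13


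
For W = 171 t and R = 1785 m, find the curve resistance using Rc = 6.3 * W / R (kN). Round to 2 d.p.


Rc = 6.3 * W / R
Rc = 6.3 * 171 / 1785
Rc = 1077.3 / 1785
Rc = 0.60 kN

0.60


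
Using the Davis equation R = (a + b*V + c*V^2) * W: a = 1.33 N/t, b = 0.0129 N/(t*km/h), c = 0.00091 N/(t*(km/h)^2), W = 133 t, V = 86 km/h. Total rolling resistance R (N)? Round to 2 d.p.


b*V = 0.0129 * 86 = 1.1094
c*V^2 = 0.00091 * 7396 = 6.73036
R_per_t = 1.33 + 1.1094 + 6.73036 = 9.16976 N/t
R_total = 9.16976 * 133 = 1219.58 N

1219.58


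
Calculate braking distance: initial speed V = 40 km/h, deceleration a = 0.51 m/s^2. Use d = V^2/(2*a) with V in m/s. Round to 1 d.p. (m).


Convert speed: V = 40 / 3.6 = 11.1111 m/s
V^2 = 123.4568
d = 123.4568 / (2 * 0.51)
d = 123.4568 / 1.02
d = 121.0 m

121.0


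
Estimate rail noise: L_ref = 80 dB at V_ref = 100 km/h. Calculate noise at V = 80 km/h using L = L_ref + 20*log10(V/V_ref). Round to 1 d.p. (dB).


V/V_ref = 80 / 100 = 0.8
log10(0.8) = -0.09691
20 * -0.09691 = -1.9382
L = 80 + -1.9382 = 78.1 dB

78.1


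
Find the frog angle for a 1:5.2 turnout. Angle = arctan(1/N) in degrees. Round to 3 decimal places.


1/N = 1/5.2 = 0.192308
angle = arctan(0.192308) = 0.189988 rad
angle = 0.189988 * 180/pi = 10.886 degrees

10.886


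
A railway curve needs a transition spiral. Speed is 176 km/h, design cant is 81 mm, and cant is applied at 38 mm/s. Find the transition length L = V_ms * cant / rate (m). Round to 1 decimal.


Convert speed: V = 176 / 3.6 = 48.8889 m/s
L = 48.8889 * 81 / 38
L = 3960.0 / 38
L = 104.2 m

104.2


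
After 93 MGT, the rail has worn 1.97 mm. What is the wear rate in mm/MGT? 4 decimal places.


Wear rate = total wear / cumulative tonnage
Rate = 1.97 / 93
Rate = 0.0212 mm/MGT

0.0212


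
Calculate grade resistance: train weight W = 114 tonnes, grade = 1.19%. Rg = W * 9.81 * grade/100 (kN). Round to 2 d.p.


Rg = W * 9.81 * grade / 100
Rg = 114 * 9.81 * 1.19 / 100
Rg = 1118.34 * 0.0119
Rg = 13.31 kN

13.31
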